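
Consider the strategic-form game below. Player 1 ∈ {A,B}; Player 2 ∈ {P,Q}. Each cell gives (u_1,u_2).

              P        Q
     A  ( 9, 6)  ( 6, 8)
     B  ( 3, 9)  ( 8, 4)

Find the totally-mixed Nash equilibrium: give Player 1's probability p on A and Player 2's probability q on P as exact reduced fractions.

P1 mixes 5/7 on A; P2 mixes 1/4 on P

P1 indiff ⇒ q·9+(1-q)·6 = q·3+(1-q)·8 ⇒ q(6) = (1-q)(2) ⇒ q = 1/4
P2 indiff ⇒ p·6+(1-p)·9 = p·8+(1-p)·4 ⇒ p(-2) = (1-p)(-5) ⇒ p = 5/7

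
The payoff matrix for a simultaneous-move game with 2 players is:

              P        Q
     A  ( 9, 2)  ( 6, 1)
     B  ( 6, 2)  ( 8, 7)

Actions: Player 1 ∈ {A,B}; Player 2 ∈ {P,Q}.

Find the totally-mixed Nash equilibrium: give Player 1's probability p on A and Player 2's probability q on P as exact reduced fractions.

P1 indiff ⇒ q·9+(1-q)·6 = q·6+(1-q)·8 ⇒ q(3) = (1-q)(2) ⇒ q = 2/5
P2 indiff ⇒ p·2+(1-p)·2 = p·1+(1-p)·7 ⇒ p(1) = (1-p)(5) ⇒ p = 5/6

P1 mixes 5/6 on A; P2 mixes 2/5 on P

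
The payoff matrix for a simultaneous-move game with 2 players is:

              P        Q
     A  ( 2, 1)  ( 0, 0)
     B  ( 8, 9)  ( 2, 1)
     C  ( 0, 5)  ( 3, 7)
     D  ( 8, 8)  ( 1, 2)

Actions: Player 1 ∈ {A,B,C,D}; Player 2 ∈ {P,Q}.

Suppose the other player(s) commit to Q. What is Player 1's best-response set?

u_1(A vs Q) = 0
u_1(B vs Q) = 2
u_1(C vs Q) = 3
u_1(D vs Q) = 1
max payoff 3 at {C}

BR_1 = {C}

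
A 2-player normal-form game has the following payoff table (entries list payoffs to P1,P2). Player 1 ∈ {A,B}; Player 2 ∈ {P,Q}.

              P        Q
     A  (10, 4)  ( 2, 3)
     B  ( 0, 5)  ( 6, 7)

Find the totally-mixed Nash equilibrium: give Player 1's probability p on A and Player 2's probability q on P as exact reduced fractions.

(p,q) = (2/3, 2/7)

P1 indiff ⇒ q·10+(1-q)·2 = q·0+(1-q)·6 ⇒ q(10) = (1-q)(4) ⇒ q = 2/7
P2 indiff ⇒ p·4+(1-p)·5 = p·3+(1-p)·7 ⇒ p(1) = (1-p)(2) ⇒ p = 2/3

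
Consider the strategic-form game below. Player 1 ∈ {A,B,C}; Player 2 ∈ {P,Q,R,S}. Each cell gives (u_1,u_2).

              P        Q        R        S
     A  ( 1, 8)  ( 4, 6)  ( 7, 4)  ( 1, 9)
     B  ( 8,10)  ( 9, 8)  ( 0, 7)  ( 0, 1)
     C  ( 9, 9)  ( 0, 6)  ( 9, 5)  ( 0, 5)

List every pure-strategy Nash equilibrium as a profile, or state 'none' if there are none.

(A,P): not NE [P1→C gives 9>1; P2→S gives 9>8]
(A,Q): not NE [P1→B gives 9>4; P2→S gives 9>6]
(A,R): not NE [P1→C gives 9>7; P2→S gives 9>4]
(A,S): NE
(B,P): not NE [P1→C gives 9>8]
(B,Q): not NE [P2→P gives 10>8]
(B,R): not NE [P1→C gives 9>0; P2→P gives 10>7]
(B,S): not NE [P1→A gives 1>0; P2→P gives 10>1]
(C,P): NE
(C,Q): not NE [P1→B gives 9>0; P2→P gives 9>6]
(C,R): not NE [P2→P gives 9>5]
(C,S): not NE [P1→A gives 1>0; P2→P gives 9>5]

PSNE = {(A,S), (C,P)}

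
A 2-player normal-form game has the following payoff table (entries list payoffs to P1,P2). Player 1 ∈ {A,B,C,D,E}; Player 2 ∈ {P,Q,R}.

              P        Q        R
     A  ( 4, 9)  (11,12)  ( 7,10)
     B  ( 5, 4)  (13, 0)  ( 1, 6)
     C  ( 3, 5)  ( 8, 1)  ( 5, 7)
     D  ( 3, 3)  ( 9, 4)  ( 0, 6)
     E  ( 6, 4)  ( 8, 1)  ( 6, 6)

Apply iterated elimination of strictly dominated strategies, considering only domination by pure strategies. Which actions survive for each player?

P1 drop C (A beats it: P:4>3 Q:11>8 R:7>5)
P1 drop D (A beats it: P:4>3 Q:11>9 R:7>0)
P2 drop P (R beats it: A:10>9 B:6>4 E:6>4)
P1 drop E (A beats it: Q:11>8 R:7>6)
P1→{A,B} P2→{Q,R}

Remaining: P1:{A,B} P2:{Q,R}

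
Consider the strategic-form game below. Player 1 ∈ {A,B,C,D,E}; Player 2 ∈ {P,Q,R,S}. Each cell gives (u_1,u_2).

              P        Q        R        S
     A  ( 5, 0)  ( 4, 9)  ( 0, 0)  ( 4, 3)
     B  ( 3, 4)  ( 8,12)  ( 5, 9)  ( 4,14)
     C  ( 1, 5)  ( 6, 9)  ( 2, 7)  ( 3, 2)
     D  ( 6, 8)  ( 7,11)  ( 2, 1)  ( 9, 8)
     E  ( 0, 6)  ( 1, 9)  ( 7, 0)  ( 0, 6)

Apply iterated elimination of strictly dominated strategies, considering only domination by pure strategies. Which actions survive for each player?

Remaining: P1:{B,D} P2:{Q,S}

P1 drop A (D beats it: P:6>5 Q:7>4 R:2>0 S:9>4)
P1 drop C (B beats it: P:3>1 Q:8>6 R:5>2 S:4>3)
P2 drop P (Q beats it: B:12>4 D:11>8 E:9>6)
P2 drop R (Q beats it: B:12>9 D:11>1 E:9>0)
P1 drop E (B beats it: Q:8>1 S:4>0)
P1→{B,D} P2→{Q,S}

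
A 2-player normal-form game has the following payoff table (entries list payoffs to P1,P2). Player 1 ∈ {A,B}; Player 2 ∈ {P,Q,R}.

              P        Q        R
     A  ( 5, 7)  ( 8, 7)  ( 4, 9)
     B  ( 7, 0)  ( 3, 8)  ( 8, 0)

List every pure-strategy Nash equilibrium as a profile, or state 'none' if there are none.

(A,P): not NE [P1→B gives 7>5; P2→R gives 9>7]
(A,Q): not NE [P2→R gives 9>7]
(A,R): not NE [P1→B gives 8>4]
(B,P): not NE [P2→Q gives 8>0]
(B,Q): not NE [P1→A gives 8>3]
(B,R): not NE [P2→Q gives 8>0]

No pure NE.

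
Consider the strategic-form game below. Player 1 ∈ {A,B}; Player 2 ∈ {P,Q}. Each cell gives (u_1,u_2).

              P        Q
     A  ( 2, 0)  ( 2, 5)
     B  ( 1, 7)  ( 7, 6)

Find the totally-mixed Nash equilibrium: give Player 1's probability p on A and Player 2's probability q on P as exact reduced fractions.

P1 mixes 1/6 on A; P2 mixes 5/6 on P

P1 indiff ⇒ q·2+(1-q)·2 = q·1+(1-q)·7 ⇒ q(1) = (1-q)(5) ⇒ q = 5/6
P2 indiff ⇒ p·0+(1-p)·7 = p·5+(1-p)·6 ⇒ p(-5) = (1-p)(-1) ⇒ p = 1/6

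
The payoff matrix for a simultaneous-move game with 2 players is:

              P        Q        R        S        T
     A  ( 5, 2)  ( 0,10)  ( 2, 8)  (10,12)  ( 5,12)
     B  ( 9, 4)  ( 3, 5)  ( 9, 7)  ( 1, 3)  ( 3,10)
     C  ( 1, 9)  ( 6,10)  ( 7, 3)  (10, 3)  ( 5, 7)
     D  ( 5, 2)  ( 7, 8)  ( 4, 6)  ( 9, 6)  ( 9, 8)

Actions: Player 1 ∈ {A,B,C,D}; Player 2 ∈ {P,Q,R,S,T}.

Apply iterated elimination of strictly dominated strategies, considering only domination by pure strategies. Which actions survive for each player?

P2 drop P (Q beats it: A:10>2 B:5>4 C:10>9 D:8>2)
P2 drop R (T beats it: A:12>8 B:10>7 C:7>3 D:8>6)
P1 drop B (C beats it: Q:6>3 S:10>1 T:5>3)
P1→{A,C,D} P2→{Q,S,T}

IESDS → P1:{A,C,D} P2:{Q,S,T}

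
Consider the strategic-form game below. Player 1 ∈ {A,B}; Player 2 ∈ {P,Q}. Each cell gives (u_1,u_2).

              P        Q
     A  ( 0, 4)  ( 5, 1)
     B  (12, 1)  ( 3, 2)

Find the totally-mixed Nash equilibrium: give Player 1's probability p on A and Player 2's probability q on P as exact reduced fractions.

P1 indiff ⇒ q·0+(1-q)·5 = q·12+(1-q)·3 ⇒ q(-12) = (1-q)(-2) ⇒ q = 1/7
P2 indiff ⇒ p·4+(1-p)·1 = p·1+(1-p)·2 ⇒ p(3) = (1-p)(1) ⇒ p = 1/4

P1 mixes 1/4 on A; P2 mixes 1/7 on P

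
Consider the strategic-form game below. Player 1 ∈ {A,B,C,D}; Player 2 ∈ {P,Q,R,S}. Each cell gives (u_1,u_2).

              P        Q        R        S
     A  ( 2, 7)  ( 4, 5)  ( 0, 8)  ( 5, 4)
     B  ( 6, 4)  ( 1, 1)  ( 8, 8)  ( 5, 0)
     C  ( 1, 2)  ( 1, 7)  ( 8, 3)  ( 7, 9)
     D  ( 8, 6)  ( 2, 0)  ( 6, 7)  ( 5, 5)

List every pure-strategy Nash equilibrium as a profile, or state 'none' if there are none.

Nash profiles: (B,R), (C,S)

(A,P): not NE [P1→D gives 8>2; P2→R gives 8>7]
(A,Q): not NE [P2→R gives 8>5]
(A,R): not NE [P1→C gives 8>0]
(A,S): not NE [P1→C gives 7>5; P2→R gives 8>4]
(B,P): not NE [P1→D gives 8>6; P2→R gives 8>4]
(B,Q): not NE [P1→A gives 4>1; P2→R gives 8>1]
(B,R): NE
(B,S): not NE [P1→C gives 7>5; P2→R gives 8>0]
(C,P): not NE [P1→D gives 8>1; P2→S gives 9>2]
(C,Q): not NE [P1→A gives 4>1; P2→S gives 9>7]
(C,R): not NE [P2→S gives 9>3]
(C,S): NE
(D,P): not NE [P2→R gives 7>6]
(D,Q): not NE [P1→A gives 4>2; P2→R gives 7>0]
(D,R): not NE [P1→C gives 8>6]
(D,S): not NE [P1→C gives 7>5; P2→R gives 7>5]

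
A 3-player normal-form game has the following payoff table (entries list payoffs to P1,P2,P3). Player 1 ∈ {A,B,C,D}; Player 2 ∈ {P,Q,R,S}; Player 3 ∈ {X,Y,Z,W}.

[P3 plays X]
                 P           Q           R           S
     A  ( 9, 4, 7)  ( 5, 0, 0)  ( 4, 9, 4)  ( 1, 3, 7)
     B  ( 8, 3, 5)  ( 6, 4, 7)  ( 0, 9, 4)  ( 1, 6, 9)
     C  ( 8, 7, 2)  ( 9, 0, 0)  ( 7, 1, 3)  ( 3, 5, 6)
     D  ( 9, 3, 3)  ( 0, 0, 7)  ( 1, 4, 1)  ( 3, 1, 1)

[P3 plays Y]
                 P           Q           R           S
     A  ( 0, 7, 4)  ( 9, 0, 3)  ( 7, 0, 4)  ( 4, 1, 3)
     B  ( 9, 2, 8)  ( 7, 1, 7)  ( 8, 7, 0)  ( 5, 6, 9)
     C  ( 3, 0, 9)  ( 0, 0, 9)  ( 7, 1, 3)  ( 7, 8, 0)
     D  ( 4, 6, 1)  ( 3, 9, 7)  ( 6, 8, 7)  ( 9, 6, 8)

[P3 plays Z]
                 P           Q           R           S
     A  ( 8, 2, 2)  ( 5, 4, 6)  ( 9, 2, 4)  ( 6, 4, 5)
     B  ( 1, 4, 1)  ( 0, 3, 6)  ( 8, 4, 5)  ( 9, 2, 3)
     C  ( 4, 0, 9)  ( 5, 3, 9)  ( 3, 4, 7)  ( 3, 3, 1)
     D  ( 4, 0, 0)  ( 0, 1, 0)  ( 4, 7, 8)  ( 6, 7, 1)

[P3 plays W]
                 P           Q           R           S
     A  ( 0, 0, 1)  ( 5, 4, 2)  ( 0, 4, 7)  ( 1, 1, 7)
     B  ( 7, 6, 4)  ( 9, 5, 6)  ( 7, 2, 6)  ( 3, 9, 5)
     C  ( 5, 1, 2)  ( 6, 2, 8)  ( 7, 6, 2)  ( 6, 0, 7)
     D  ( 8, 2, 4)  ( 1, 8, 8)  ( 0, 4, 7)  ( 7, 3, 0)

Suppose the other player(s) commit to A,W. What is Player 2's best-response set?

u_2(P vs A,W) = 0
u_2(Q vs A,W) = 4
u_2(R vs A,W) = 4
u_2(S vs A,W) = 1
max payoff 4 at {Q,R}

argmax u_2 = {Q,R}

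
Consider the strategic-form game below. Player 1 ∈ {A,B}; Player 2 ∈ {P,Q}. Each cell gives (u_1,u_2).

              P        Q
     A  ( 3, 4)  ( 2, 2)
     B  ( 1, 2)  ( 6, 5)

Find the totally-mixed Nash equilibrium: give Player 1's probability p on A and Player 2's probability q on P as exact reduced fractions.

P1 mixes 3/5 on A; P2 mixes 2/3 on P

P1 indiff ⇒ q·3+(1-q)·2 = q·1+(1-q)·6 ⇒ q(2) = (1-q)(4) ⇒ q = 2/3
P2 indiff ⇒ p·4+(1-p)·2 = p·2+(1-p)·5 ⇒ p(2) = (1-p)(3) ⇒ p = 3/5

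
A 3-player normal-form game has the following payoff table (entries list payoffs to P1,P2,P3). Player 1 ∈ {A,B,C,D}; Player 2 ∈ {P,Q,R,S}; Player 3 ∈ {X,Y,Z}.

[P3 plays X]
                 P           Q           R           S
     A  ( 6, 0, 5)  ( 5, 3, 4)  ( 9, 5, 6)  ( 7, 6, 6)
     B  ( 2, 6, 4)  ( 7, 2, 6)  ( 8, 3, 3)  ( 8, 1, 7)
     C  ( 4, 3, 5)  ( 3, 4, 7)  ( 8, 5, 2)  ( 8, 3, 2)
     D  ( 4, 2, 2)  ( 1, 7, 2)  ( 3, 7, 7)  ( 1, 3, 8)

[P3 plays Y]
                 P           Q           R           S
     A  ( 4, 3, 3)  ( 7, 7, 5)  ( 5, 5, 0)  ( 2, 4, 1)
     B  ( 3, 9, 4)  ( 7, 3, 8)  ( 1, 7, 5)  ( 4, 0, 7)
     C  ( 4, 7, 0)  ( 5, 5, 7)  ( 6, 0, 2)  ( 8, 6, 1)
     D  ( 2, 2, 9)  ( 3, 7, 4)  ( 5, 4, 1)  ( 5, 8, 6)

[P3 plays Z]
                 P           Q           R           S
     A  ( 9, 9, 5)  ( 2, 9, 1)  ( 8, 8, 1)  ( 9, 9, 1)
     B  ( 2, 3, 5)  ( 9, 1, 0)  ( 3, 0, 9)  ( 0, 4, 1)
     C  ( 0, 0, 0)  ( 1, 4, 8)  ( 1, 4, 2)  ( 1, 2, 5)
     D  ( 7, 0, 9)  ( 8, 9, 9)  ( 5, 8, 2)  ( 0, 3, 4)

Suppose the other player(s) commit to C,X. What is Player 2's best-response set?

u_2(P vs C,X) = 3
u_2(Q vs C,X) = 4
u_2(R vs C,X) = 5
u_2(S vs C,X) = 3
max payoff 5 at {R}

argmax u_2 = {R}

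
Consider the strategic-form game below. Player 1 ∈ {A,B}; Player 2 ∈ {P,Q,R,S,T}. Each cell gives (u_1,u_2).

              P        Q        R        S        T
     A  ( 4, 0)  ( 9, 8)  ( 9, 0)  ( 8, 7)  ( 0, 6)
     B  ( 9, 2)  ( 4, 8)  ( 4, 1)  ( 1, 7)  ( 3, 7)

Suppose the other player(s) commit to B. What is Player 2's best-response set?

P2 best: {Q}

u_2(P vs B) = 2
u_2(Q vs B) = 8
u_2(R vs B) = 1
u_2(S vs B) = 7
u_2(T vs B) = 7
max payoff 8 at {Q}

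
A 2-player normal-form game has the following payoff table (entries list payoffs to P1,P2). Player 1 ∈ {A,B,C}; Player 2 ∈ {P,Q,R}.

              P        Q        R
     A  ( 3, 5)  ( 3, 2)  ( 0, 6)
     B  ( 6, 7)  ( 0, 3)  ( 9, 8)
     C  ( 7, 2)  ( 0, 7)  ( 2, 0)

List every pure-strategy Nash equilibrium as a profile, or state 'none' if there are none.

(A,P): not NE [P1→C gives 7>3; P2→R gives 6>5]
(A,Q): not NE [P2→R gives 6>2]
(A,R): not NE [P1→B gives 9>0]
(B,P): not NE [P1→C gives 7>6; P2→R gives 8>7]
(B,Q): not NE [P1→A gives 3>0; P2→R gives 8>3]
(B,R): NE
(C,P): not NE [P2→Q gives 7>2]
(C,Q): not NE [P1→A gives 3>0]
(C,R): not NE [P1→B gives 9>2; P2→Q gives 7>0]

PSNE = {(B,R)}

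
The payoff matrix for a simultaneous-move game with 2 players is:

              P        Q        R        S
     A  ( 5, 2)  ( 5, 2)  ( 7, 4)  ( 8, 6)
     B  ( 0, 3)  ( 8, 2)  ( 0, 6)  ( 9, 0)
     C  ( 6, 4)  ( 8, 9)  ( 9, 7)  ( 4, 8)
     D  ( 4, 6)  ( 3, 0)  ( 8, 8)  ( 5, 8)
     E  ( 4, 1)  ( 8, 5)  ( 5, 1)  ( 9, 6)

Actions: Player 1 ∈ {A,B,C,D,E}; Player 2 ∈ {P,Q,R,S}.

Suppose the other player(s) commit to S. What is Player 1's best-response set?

P1 best: {B,E}

u_1(A vs S) = 8
u_1(B vs S) = 9
u_1(C vs S) = 4
u_1(D vs S) = 5
u_1(E vs S) = 9
max payoff 9 at {B,E}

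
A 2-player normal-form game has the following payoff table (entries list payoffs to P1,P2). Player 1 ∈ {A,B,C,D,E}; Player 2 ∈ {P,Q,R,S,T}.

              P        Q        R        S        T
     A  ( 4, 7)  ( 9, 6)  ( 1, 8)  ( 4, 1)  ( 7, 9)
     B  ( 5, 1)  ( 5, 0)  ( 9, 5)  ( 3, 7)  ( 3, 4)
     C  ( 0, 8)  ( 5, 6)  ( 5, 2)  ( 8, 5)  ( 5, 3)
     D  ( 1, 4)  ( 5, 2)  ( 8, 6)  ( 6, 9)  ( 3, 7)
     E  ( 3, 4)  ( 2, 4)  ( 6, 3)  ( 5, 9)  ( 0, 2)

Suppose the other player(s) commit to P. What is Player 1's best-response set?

argmax u_1 = {B}

u_1(A vs P) = 4
u_1(B vs P) = 5
u_1(C vs P) = 0
u_1(D vs P) = 1
u_1(E vs P) = 3
max payoff 5 at {B}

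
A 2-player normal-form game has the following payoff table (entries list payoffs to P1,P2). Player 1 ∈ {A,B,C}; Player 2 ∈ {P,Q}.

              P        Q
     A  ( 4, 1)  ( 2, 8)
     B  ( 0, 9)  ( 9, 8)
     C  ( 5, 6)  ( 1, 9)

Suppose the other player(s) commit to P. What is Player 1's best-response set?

P1 best: {C}

u_1(A vs P) = 4
u_1(B vs P) = 0
u_1(C vs P) = 5
max payoff 5 at {C}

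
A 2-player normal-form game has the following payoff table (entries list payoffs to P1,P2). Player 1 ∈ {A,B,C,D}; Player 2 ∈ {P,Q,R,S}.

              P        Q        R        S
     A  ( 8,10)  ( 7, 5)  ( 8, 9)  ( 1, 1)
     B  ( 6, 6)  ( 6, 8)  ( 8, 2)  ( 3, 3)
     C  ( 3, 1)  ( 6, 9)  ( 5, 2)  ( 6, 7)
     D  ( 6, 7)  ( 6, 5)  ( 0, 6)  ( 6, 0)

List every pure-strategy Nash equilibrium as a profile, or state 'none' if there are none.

(A,P): NE
(A,Q): not NE [P2→P gives 10>5]
(A,R): not NE [P2→P gives 10>9]
(A,S): not NE [P1→D gives 6>1; P2→P gives 10>1]
(B,P): not NE [P1→A gives 8>6; P2→Q gives 8>6]
(B,Q): not NE [P1→A gives 7>6]
(B,R): not NE [P2→Q gives 8>2]
(B,S): not NE [P1→D gives 6>3; P2→Q gives 8>3]
(C,P): not NE [P1→A gives 8>3; P2→Q gives 9>1]
(C,Q): not NE [P1→A gives 7>6]
(C,R): not NE [P1→B gives 8>5; P2→Q gives 9>2]
(C,S): not NE [P2→Q gives 9>7]
(D,P): not NE [P1→A gives 8>6]
(D,Q): not NE [P1→A gives 7>6; P2→P gives 7>5]
(D,R): not NE [P1→B gives 8>0; P2→P gives 7>6]
(D,S): not NE [P2→P gives 7>0]

PSNE = {(A,P)}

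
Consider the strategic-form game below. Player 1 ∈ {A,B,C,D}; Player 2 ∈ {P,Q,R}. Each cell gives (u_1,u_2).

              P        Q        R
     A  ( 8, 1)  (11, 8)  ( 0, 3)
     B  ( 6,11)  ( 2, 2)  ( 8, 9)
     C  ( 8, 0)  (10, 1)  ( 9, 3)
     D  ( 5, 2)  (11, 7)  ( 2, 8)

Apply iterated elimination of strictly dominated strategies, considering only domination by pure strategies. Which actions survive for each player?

Remaining: P1:{A,C,D} P2:{Q,R}

P1 drop B (C beats it: P:8>6 Q:10>2 R:9>8)
P2 drop P (Q beats it: A:8>1 C:1>0 D:7>2)
P1→{A,C,D} P2→{Q,R}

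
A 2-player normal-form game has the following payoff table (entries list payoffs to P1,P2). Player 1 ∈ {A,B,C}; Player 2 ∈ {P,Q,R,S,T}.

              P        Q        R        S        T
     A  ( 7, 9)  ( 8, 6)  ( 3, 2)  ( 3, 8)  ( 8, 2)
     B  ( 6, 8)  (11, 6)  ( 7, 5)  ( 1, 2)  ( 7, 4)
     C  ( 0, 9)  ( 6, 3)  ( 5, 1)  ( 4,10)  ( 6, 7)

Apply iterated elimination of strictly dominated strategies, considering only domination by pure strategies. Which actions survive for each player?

Remaining: P1:{A,C} P2:{P,S}

P2 drop Q (P beats it: A:9>6 B:8>6 C:9>3)
P2 drop R (P beats it: A:9>2 B:8>5 C:9>1)
P1 drop B (A beats it: P:7>6 S:3>1 T:8>7)
P2 drop T (P beats it: A:9>2 C:9>7)
P1→{A,C} P2→{P,S}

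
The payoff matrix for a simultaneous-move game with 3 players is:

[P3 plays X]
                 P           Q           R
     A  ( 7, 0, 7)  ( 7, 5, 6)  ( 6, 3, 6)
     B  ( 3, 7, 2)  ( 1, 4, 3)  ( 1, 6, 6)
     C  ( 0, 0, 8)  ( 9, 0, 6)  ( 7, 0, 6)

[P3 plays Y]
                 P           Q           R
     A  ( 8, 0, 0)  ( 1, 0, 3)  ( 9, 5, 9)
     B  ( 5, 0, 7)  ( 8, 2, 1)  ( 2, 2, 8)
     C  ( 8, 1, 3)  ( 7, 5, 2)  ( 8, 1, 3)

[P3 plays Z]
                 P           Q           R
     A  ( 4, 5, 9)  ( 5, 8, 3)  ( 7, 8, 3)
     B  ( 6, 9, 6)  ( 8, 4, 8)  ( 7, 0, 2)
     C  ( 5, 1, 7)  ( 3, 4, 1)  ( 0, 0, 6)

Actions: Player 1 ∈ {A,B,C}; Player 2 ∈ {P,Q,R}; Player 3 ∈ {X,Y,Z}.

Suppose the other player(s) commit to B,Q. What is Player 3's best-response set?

u_3(X vs B,Q) = 3
u_3(Y vs B,Q) = 1
u_3(Z vs B,Q) = 8
max payoff 8 at {Z}

argmax u_3 = {Z}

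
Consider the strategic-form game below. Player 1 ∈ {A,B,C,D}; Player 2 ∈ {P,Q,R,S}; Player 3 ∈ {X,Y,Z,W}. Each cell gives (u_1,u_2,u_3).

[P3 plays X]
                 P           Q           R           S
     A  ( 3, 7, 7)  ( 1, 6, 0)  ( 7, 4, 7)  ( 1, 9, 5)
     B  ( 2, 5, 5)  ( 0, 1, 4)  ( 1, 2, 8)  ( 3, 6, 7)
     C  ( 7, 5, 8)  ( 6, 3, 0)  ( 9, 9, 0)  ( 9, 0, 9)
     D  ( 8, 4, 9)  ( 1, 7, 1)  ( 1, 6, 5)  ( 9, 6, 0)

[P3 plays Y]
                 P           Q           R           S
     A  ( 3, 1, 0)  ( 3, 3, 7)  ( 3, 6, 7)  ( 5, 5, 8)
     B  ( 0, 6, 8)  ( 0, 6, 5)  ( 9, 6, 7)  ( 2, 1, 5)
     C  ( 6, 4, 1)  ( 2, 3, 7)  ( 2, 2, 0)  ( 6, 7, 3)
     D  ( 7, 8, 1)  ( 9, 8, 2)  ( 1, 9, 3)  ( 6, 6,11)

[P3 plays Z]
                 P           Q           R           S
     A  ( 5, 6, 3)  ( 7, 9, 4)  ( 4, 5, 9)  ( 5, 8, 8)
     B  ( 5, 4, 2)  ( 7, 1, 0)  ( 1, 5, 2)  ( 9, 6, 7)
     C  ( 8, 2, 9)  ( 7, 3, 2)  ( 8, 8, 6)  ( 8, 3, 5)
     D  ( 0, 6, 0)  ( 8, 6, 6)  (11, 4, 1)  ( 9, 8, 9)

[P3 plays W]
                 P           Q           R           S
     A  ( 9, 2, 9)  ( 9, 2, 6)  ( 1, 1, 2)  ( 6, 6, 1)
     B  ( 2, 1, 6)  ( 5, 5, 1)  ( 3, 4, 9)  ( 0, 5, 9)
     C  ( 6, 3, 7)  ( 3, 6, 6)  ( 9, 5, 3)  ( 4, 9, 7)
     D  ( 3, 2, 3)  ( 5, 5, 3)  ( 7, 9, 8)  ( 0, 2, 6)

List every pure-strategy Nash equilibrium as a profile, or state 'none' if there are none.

(A,P,X): not NE [P1→D gives 8>3; P2→S gives 9>7; P3→W gives 9>7]
(A,P,Y): not NE [P1→D gives 7>3; P2→R gives 6>1; P3→W gives 9>0]
(A,P,Z): not NE [P1→C gives 8>5; P2→Q gives 9>6; P3→W gives 9>3]
(A,P,W): not NE [P2→S gives 6>2]
(A,Q,X): not NE [P1→C gives 6>1; P2→S gives 9>6; P3→Y gives 7>0]
(A,Q,Y): not NE [P1→D gives 9>3; P2→R gives 6>3]
(A,Q,Z): not NE [P1→D gives 8>7; P3→Y gives 7>4]
(A,Q,W): not NE [P2→S gives 6>2; P3→Y gives 7>6]
(A,R,X): not NE [P1→C gives 9>7; P2→S gives 9>4; P3→Z gives 9>7]
(A,R,Y): not NE [P1→B gives 9>3; P3→Z gives 9>7]
(A,R,Z): not NE [P1→D gives 11>4; P2→Q gives 9>5]
(A,R,W): not NE [P1→C gives 9>1; P2→S gives 6>1; P3→Z gives 9>2]
(A,S,X): not NE [P1→D gives 9>1; P3→Z gives 8>5]
(A,S,Y): not NE [P1→D gives 6>5; P2→R gives 6>5]
(A,S,Z): not NE [P1→D gives 9>5; P2→Q gives 9>8]
(A,S,W): not NE [P3→Z gives 8>1]
(B,P,X): not NE [P1→D gives 8>2; P2→S gives 6>5; P3→Y gives 8>5]
(B,P,Y): not NE [P1→D gives 7>0]
(B,P,Z): not NE [P1→C gives 8>5; P2→S gives 6>4; P3→Y gives 8>2]
(B,P,W): not NE [P1→A gives 9>2; P2→S gives 5>1; P3→Y gives 8>6]
(B,Q,X): not NE [P1→C gives 6>0; P2→S gives 6>1; P3→Y gives 5>4]
(B,Q,Y): not NE [P1→D gives 9>0]
(B,Q,Z): not NE [P1→D gives 8>7; P2→S gives 6>1; P3→Y gives 5>0]
(B,Q,W): not NE [P1→A gives 9>5; P3→Y gives 5>1]
(B,R,X): not NE [P1→C gives 9>1; P2→S gives 6>2; P3→W gives 9>8]
(B,R,Y): not NE [P3→W gives 9>7]
(B,R,Z): not NE [P1→D gives 11>1; P2→S gives 6>5; P3→W gives 9>2]
(B,R,W): not NE [P1→C gives 9>3; P2→S gives 5>4]
(B,S,X): not NE [P1→D gives 9>3; P3→W gives 9>7]
(B,S,Y): not NE [P1→D gives 6>2; P2→R gives 6>1; P3→W gives 9>5]
(B,S,Z): not NE [P3→W gives 9>7]
(B,S,W): not NE [P1→A gives 6>0]
(C,P,X): not NE [P1→D gives 8>7; P2→R gives 9>5; P3→Z gives 9>8]
(C,P,Y): not NE [P1→D gives 7>6; P2→S gives 7>4; P3→Z gives 9>1]
(C,P,Z): not NE [P2→R gives 8>2]
(C,P,W): not NE [P1→A gives 9>6; P2→S gives 9>3; P3→Z gives 9>7]
(C,Q,X): not NE [P2→R gives 9>3; P3→Y gives 7>0]
(C,Q,Y): not NE [P1→D gives 9>2; P2→S gives 7>3]
(C,Q,Z): not NE [P1→D gives 8>7; P2→R gives 8>3; P3→Y gives 7>2]
(C,Q,W): not NE [P1→A gives 9>3; P2→S gives 9>6; P3→Y gives 7>6]
(C,R,X): not NE [P3→Z gives 6>0]
(C,R,Y): not NE [P1→B gives 9>2; P2→S gives 7>2; P3→Z gives 6>0]
(C,R,Z): not NE [P1→D gives 11>8]
(C,R,W): not NE [P2→S gives 9>5; P3→Z gives 6>3]
(C,S,X): not NE [P2→R gives 9>0]
(C,S,Y): not NE [P3→X gives 9>3]
(C,S,Z): not NE [P1→D gives 9>8; P2→R gives 8>3; P3→X gives 9>5]
(C,S,W): not NE [P1→A gives 6>4; P3→X gives 9>7]
(D,P,X): not NE [P2→Q gives 7>4]
(D,P,Y): not NE [P2→R gives 9>8; P3→X gives 9>1]
(D,P,Z): not NE [P1→C gives 8>0; P2→S gives 8>6; P3→X gives 9>0]
(D,P,W): not NE [P1→A gives 9>3; P2→R gives 9>2; P3→X gives 9>3]
(D,Q,X): not NE [P1→C gives 6>1; P3→Z gives 6>1]
(D,Q,Y): not NE [P2→R gives 9>8; P3→Z gives 6>2]
(D,Q,Z): not NE [P2→S gives 8>6]
(D,Q,W): not NE [P1→A gives 9>5; P2→R gives 9>5; P3→Z gives 6>3]
(D,R,X): not NE [P1→C gives 9>1; P2→Q gives 7>6; P3→W gives 8>5]
(D,R,Y): not NE [P1→B gives 9>1; P3→W gives 8>3]
(D,R,Z): not NE [P2→S gives 8>4; P3→W gives 8>1]
(D,R,W): not NE [P1→C gives 9>7]
(D,S,X): not NE [P2→Q gives 7>6; P3→Y gives 11>0]
(D,S,Y): not NE [P2→R gives 9>6]
(D,S,Z): not NE [P3→Y gives 11>9]
(D,S,W): not NE [P1→A gives 6>0; P2→R gives 9>2; P3→Y gives 11>6]

No pure NE.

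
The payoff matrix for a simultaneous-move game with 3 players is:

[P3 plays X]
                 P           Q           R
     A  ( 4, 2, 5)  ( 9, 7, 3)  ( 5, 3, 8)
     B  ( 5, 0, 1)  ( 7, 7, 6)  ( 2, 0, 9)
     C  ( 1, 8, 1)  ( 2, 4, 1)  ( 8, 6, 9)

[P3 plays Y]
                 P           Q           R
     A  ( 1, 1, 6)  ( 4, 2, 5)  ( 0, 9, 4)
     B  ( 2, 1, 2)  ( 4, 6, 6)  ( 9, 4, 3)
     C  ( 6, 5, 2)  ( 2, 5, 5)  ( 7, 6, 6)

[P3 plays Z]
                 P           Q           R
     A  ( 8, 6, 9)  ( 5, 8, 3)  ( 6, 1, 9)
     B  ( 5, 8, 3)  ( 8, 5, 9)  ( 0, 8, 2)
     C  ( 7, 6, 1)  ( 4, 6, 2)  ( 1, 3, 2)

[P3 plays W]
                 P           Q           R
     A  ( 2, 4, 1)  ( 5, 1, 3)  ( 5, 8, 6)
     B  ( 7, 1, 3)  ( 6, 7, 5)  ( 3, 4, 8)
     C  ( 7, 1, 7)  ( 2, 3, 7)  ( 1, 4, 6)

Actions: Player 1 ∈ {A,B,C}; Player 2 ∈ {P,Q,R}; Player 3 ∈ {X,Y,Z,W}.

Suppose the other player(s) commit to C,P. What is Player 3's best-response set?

BR_3 = {W}

u_3(X vs C,P) = 1
u_3(Y vs C,P) = 2
u_3(Z vs C,P) = 1
u_3(W vs C,P) = 7
max payoff 7 at {W}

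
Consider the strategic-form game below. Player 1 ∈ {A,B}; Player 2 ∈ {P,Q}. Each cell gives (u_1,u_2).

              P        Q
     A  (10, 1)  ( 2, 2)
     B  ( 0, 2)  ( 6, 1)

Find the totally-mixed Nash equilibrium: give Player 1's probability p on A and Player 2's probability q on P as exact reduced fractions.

P1 indiff ⇒ q·10+(1-q)·2 = q·0+(1-q)·6 ⇒ q(10) = (1-q)(4) ⇒ q = 2/7
P2 indiff ⇒ p·1+(1-p)·2 = p·2+(1-p)·1 ⇒ p(-1) = (1-p)(-1) ⇒ p = 1/2

p=1/2, q=2/7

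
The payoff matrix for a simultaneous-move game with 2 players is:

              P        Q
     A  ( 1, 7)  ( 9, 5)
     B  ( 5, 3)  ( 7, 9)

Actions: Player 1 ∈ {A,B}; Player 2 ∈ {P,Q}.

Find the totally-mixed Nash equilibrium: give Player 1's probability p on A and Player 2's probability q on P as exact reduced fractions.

p=3/4, q=1/3

P1 indiff ⇒ q·1+(1-q)·9 = q·5+(1-q)·7 ⇒ q(-4) = (1-q)(-2) ⇒ q = 1/3
P2 indiff ⇒ p·7+(1-p)·3 = p·5+(1-p)·9 ⇒ p(2) = (1-p)(6) ⇒ p = 3/4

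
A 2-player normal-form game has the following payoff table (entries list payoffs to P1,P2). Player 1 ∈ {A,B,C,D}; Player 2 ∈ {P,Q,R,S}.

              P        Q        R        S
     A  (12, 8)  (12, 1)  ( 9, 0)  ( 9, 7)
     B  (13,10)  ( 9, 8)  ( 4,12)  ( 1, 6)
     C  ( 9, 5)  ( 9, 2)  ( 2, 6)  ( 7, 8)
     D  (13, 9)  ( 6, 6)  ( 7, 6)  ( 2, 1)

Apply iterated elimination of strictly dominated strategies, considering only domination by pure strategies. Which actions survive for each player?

Survivors P1:{A,B,D} P2:{P,R}

P1 drop C (A beats it: P:12>9 Q:12>9 R:9>2 S:9>7)
P2 drop Q (P beats it: A:8>1 B:10>8 D:9>6)
P2 drop S (P beats it: A:8>7 B:10>6 D:9>1)
P1→{A,B,D} P2→{P,R}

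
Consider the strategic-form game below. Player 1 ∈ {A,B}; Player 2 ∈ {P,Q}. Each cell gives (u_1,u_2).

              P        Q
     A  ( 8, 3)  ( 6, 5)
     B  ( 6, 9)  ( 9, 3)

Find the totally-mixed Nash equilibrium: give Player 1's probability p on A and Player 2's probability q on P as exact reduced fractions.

P1 indiff ⇒ q·8+(1-q)·6 = q·6+(1-q)·9 ⇒ q(2) = (1-q)(3) ⇒ q = 3/5
P2 indiff ⇒ p·3+(1-p)·9 = p·5+(1-p)·3 ⇒ p(-2) = (1-p)(-6) ⇒ p = 3/4

P1 mixes 3/4 on A; P2 mixes 3/5 on P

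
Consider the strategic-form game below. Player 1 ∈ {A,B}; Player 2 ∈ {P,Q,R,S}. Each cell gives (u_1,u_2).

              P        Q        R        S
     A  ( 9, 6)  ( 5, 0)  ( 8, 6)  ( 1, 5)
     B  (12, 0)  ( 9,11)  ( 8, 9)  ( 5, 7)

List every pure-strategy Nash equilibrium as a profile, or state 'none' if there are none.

(A,P): not NE [P1→B gives 12>9]
(A,Q): not NE [P1→B gives 9>5; P2→R gives 6>0]
(A,R): NE
(A,S): not NE [P1→B gives 5>1; P2→R gives 6>5]
(B,P): not NE [P2→Q gives 11>0]
(B,Q): NE
(B,R): not NE [P2→Q gives 11>9]
(B,S): not NE [P2→Q gives 11>7]

Nash profiles: (A,R), (B,Q)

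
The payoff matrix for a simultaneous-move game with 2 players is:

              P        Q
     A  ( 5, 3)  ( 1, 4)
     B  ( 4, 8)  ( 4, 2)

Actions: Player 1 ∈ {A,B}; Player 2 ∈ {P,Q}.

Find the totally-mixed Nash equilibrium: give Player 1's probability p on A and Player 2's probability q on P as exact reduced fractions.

(p,q) = (6/7, 3/4)

P1 indiff ⇒ q·5+(1-q)·1 = q·4+(1-q)·4 ⇒ q(1) = (1-q)(3) ⇒ q = 3/4
P2 indiff ⇒ p·3+(1-p)·8 = p·4+(1-p)·2 ⇒ p(-1) = (1-p)(-6) ⇒ p = 6/7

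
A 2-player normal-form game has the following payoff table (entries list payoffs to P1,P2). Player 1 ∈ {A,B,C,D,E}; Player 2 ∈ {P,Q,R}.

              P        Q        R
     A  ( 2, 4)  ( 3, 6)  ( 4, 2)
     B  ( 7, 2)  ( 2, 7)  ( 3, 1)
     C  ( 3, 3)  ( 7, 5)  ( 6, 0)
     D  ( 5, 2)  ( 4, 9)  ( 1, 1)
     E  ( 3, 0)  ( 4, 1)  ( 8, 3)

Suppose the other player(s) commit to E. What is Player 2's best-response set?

argmax u_2 = {R}

u_2(P vs E) = 0
u_2(Q vs E) = 1
u_2(R vs E) = 3
max payoff 3 at {R}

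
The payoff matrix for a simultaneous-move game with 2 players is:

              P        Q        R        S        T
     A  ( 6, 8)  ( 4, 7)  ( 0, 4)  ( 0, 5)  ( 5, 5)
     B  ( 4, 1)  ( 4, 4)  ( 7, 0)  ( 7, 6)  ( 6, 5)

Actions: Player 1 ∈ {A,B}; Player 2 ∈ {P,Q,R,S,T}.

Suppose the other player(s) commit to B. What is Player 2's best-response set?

argmax u_2 = {S}

u_2(P vs B) = 1
u_2(Q vs B) = 4
u_2(R vs B) = 0
u_2(S vs B) = 6
u_2(T vs B) = 5
max payoff 6 at {S}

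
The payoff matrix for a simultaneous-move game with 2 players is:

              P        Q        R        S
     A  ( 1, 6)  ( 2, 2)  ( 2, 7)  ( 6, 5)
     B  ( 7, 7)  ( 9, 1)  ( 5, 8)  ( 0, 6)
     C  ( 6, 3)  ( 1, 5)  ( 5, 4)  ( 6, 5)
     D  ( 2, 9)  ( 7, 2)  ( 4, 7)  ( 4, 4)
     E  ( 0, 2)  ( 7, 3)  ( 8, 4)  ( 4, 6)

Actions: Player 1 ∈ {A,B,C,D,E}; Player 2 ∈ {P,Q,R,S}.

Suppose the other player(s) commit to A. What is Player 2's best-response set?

u_2(P vs A) = 6
u_2(Q vs A) = 2
u_2(R vs A) = 7
u_2(S vs A) = 5
max payoff 7 at {R}

P2 best: {R}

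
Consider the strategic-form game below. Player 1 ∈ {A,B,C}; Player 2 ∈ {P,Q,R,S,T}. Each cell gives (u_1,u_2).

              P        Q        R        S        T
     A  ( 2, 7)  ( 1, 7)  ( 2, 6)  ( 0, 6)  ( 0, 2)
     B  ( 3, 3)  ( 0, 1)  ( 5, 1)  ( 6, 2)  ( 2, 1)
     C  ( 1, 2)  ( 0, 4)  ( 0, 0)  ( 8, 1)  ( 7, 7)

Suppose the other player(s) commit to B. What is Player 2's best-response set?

u_2(P vs B) = 3
u_2(Q vs B) = 1
u_2(R vs B) = 1
u_2(S vs B) = 2
u_2(T vs B) = 1
max payoff 3 at {P}

argmax u_2 = {P}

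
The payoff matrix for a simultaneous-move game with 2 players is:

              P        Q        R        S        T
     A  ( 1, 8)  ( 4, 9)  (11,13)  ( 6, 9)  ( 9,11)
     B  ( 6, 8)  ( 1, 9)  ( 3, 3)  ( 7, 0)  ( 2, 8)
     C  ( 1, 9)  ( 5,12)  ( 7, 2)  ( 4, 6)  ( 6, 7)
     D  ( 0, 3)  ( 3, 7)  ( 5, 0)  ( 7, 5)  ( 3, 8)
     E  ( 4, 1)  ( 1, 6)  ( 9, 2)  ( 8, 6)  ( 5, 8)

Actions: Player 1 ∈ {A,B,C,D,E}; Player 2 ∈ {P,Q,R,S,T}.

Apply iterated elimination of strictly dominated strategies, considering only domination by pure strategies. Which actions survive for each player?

P2 drop P (Q beats it: A:9>8 B:9>8 C:12>9 D:7>3 E:6>1)
P2 drop S (T beats it: A:11>9 B:8>0 C:7>6 D:8>5 E:8>6)
P1 drop B (A beats it: Q:4>1 R:11>3 T:9>2)
P1 drop D (A beats it: Q:4>3 R:11>5 T:9>3)
P1 drop E (A beats it: Q:4>1 R:11>9 T:9>5)
P1→{A,C} P2→{Q,R,T}

Survivors P1:{A,C} P2:{Q,R,T}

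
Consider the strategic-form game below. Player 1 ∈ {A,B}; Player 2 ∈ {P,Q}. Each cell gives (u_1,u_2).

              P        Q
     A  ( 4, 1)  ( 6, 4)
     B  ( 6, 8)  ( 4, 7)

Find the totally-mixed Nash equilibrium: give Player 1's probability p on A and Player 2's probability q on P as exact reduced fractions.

P1 mixes 1/4 on A; P2 mixes 1/2 on P

P1 indiff ⇒ q·4+(1-q)·6 = q·6+(1-q)·4 ⇒ q(-2) = (1-q)(-2) ⇒ q = 1/2
P2 indiff ⇒ p·1+(1-p)·8 = p·4+(1-p)·7 ⇒ p(-3) = (1-p)(-1) ⇒ p = 1/4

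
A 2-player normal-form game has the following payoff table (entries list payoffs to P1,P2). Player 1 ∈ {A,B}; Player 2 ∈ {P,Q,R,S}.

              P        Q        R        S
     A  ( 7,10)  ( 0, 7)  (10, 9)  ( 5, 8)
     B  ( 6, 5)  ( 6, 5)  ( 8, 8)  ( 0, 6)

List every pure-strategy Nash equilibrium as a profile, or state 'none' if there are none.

(A,P): NE
(A,Q): not NE [P1→B gives 6>0; P2→P gives 10>7]
(A,R): not NE [P2→P gives 10>9]
(A,S): not NE [P2→P gives 10>8]
(B,P): not NE [P1→A gives 7>6; P2→R gives 8>5]
(B,Q): not NE [P2→R gives 8>5]
(B,R): not NE [P1→A gives 10>8]
(B,S): not NE [P1→A gives 5>0; P2→R gives 8>6]

Nash profiles: (A,P)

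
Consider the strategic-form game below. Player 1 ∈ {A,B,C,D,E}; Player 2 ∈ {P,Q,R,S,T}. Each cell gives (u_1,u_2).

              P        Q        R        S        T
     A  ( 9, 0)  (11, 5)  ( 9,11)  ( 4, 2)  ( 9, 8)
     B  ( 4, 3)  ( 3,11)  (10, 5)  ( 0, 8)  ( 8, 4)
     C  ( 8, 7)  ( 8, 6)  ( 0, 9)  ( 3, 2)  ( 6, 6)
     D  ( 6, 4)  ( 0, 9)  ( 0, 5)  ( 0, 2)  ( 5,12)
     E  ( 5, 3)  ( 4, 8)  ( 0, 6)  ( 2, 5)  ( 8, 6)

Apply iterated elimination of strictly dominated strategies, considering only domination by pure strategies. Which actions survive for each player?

P1 drop C (A beats it: P:9>8 Q:11>8 R:9>0 S:4>3 T:9>6)
P1 drop D (A beats it: P:9>6 Q:11>0 R:9>0 S:4>0 T:9>5)
P1 drop E (A beats it: P:9>5 Q:11>4 R:9>0 S:4>2 T:9>8)
P2 drop P (Q beats it: A:5>0 B:11>3)
P2 drop S (Q beats it: A:5>2 B:11>8)
P2 drop T (R beats it: A:11>8 B:5>4)
P1→{A,B} P2→{Q,R}

Survivors P1:{A,B} P2:{Q,R}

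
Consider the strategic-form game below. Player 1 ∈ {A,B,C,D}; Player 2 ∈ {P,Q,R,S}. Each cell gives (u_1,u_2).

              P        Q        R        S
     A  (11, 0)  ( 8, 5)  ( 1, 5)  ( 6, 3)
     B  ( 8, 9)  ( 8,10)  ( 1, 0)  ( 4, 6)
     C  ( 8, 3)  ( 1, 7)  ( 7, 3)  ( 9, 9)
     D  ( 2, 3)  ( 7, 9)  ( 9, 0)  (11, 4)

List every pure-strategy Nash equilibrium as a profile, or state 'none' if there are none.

(A,P): not NE [P2→R gives 5>0]
(A,Q): NE
(A,R): not NE [P1→D gives 9>1]
(A,S): not NE [P1→D gives 11>6; P2→R gives 5>3]
(B,P): not NE [P1→A gives 11>8; P2→Q gives 10>9]
(B,Q): NE
(B,R): not NE [P1→D gives 9>1; P2→Q gives 10>0]
(B,S): not NE [P1→D gives 11>4; P2→Q gives 10>6]
(C,P): not NE [P1→A gives 11>8; P2→S gives 9>3]
(C,Q): not NE [P1→B gives 8>1; P2→S gives 9>7]
(C,R): not NE [P1→D gives 9>7; P2→S gives 9>3]
(C,S): not NE [P1→D gives 11>9]
(D,P): not NE [P1→A gives 11>2; P2→Q gives 9>3]
(D,Q): not NE [P1→B gives 8>7]
(D,R): not NE [P2→Q gives 9>0]
(D,S): not NE [P2→Q gives 9>4]

NE set: (A,Q), (B,Q)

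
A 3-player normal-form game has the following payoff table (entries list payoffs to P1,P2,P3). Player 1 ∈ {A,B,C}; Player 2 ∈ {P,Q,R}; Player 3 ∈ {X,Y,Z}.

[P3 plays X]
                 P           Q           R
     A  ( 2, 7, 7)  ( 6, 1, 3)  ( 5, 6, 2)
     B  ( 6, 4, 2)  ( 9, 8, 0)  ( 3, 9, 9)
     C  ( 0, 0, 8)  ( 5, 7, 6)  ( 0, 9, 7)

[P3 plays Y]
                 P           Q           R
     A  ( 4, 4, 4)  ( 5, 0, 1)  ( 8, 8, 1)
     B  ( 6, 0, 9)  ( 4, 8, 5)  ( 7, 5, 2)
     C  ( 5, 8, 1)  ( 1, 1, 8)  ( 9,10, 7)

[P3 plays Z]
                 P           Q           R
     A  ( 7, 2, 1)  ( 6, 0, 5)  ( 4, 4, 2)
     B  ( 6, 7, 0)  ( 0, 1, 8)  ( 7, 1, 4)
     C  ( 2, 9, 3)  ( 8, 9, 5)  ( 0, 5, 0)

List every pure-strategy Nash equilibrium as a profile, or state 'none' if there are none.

Nash profiles: (C,R,Y)

(A,P,X): not NE [P1→B gives 6>2]
(A,P,Y): not NE [P1→B gives 6>4; P2→R gives 8>4; P3→X gives 7>4]
(A,P,Z): not NE [P2→R gives 4>2; P3→X gives 7>1]
(A,Q,X): not NE [P1→B gives 9>6; P2→P gives 7>1; P3→Z gives 5>3]
(A,Q,Y): not NE [P2→R gives 8>0; P3→Z gives 5>1]
(A,Q,Z): not NE [P1→C gives 8>6; P2→R gives 4>0]
(A,R,X): not NE [P2→P gives 7>6]
(A,R,Y): not NE [P1→C gives 9>8; P3→Z gives 2>1]
(A,R,Z): not NE [P1→B gives 7>4]
(B,P,X): not NE [P2→R gives 9>4; P3→Y gives 9>2]
(B,P,Y): not NE [P2→Q gives 8>0]
(B,P,Z): not NE [P1→A gives 7>6; P3→Y gives 9>0]
(B,Q,X): not NE [P2→R gives 9>8; P3→Z gives 8>0]
(B,Q,Y): not NE [P1→A gives 5>4; P3→Z gives 8>5]
(B,Q,Z): not NE [P1→C gives 8>0; P2→P gives 7>1]
(B,R,X): not NE [P1→A gives 5>3]
(B,R,Y): not NE [P1→C gives 9>7; P2→Q gives 8>5; P3→X gives 9>2]
(B,R,Z): not NE [P2→P gives 7>1; P3→X gives 9>4]
(C,P,X): not NE [P1→B gives 6>0; P2→R gives 9>0]
(C,P,Y): not NE [P1→B gives 6>5; P2→R gives 10>8; P3→X gives 8>1]
(C,P,Z): not NE [P1→A gives 7>2; P3→X gives 8>3]
(C,Q,X): not NE [P1→B gives 9>5; P2→R gives 9>7; P3→Y gives 8>6]
(C,Q,Y): not NE [P1→A gives 5>1; P2→R gives 10>1]
(C,Q,Z): not NE [P3→Y gives 8>5]
(C,R,X): not NE [P1→A gives 5>0]
(C,R,Y): NE
(C,R,Z): not NE [P1→B gives 7>0; P2→Q gives 9>5; P3→Y gives 7>0]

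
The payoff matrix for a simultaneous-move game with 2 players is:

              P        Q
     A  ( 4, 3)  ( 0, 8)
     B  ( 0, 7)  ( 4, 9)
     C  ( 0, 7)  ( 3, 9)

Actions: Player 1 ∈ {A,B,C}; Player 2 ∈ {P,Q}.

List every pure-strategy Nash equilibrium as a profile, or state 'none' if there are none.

(A,P): not NE [P2→Q gives 8>3]
(A,Q): not NE [P1→B gives 4>0]
(B,P): not NE [P1→A gives 4>0; P2→Q gives 9>7]
(B,Q): NE
(C,P): not NE [P1→A gives 4>0; P2→Q gives 9>7]
(C,Q): not NE [P1→B gives 4>3]

Nash profiles: (B,Q)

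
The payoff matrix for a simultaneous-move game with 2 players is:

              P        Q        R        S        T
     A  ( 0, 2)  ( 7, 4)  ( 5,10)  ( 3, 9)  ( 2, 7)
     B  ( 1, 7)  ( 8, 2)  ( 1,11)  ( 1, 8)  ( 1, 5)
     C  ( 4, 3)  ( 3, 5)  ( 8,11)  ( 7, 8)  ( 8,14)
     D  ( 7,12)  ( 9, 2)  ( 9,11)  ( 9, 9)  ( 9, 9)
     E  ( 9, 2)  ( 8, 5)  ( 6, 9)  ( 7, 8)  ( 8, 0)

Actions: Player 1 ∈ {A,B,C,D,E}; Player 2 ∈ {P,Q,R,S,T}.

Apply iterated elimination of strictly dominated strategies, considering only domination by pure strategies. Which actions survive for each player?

IESDS → P1:{D,E} P2:{P,R}

P1 drop A (D beats it: P:7>0 Q:9>7 R:9>5 S:9>3 T:9>2)
P1 drop B (D beats it: P:7>1 Q:9>8 R:9>1 S:9>1 T:9>1)
P1 drop C (D beats it: P:7>4 Q:9>3 R:9>8 S:9>7 T:9>8)
P2 drop Q (R beats it: D:11>2 E:9>5)
P2 drop S (R beats it: D:11>9 E:9>8)
P2 drop T (P beats it: D:12>9 E:2>0)
P1→{D,E} P2→{P,R}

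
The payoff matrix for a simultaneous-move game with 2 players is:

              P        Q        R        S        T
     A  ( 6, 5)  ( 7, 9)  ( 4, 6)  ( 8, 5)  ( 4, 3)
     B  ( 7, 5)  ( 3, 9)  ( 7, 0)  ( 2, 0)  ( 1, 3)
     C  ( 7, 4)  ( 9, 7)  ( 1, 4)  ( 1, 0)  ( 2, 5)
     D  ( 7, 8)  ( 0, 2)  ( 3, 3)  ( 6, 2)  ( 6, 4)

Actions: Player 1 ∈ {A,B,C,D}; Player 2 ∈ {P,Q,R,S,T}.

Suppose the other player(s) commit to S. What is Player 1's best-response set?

u_1(A vs S) = 8
u_1(B vs S) = 2
u_1(C vs S) = 1
u_1(D vs S) = 6
max payoff 8 at {A}

BR_1 = {A}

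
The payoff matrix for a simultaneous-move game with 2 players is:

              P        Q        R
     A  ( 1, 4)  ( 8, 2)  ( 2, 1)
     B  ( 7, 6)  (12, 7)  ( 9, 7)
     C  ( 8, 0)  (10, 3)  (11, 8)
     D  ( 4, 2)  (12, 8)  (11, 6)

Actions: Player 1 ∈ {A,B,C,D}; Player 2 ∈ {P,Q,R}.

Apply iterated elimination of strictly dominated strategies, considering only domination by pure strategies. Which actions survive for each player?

IESDS → P1:{B,C,D} P2:{Q,R}

P1 drop A (B beats it: P:7>1 Q:12>8 R:9>2)
P2 drop P (Q beats it: B:7>6 C:3>0 D:8>2)
P1→{B,C,D} P2→{Q,R}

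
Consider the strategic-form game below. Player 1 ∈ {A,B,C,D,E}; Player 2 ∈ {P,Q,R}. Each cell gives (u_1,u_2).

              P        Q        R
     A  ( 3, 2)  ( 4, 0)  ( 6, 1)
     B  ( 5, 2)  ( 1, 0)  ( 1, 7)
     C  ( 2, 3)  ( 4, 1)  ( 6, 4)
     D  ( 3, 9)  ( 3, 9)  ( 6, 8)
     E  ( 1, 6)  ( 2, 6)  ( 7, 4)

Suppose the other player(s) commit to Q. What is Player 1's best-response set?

u_1(A vs Q) = 4
u_1(B vs Q) = 1
u_1(C vs Q) = 4
u_1(D vs Q) = 3
u_1(E vs Q) = 2
max payoff 4 at {A,C}

argmax u_1 = {A,C}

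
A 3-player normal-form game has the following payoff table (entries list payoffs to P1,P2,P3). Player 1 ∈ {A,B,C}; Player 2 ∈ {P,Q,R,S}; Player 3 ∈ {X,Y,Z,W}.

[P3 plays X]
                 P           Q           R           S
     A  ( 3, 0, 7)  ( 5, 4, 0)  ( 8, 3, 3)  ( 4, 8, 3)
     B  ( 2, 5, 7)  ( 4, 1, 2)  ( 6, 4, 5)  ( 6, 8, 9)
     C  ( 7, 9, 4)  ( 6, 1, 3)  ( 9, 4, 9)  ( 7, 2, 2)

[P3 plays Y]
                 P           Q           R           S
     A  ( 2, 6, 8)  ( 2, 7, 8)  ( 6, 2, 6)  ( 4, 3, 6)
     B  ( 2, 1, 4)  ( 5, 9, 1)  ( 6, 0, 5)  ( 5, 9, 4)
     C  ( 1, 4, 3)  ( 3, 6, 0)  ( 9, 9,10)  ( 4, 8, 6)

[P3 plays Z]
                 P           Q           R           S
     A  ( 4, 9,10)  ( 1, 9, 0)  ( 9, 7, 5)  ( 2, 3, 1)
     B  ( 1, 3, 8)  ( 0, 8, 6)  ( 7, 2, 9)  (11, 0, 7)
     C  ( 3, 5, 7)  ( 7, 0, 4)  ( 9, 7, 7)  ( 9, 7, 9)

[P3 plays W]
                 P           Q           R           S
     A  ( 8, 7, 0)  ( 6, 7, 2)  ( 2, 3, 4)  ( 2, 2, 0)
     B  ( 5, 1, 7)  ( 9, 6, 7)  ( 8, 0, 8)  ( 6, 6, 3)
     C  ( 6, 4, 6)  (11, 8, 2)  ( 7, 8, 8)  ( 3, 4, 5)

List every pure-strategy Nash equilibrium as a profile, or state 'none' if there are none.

Nash profiles: (A,P,Z), (C,R,Y)

(A,P,X): not NE [P1→C gives 7>3; P2→S gives 8>0; P3→Z gives 10>7]
(A,P,Y): not NE [P2→Q gives 7>6; P3→Z gives 10>8]
(A,P,Z): NE
(A,P,W): not NE [P3→Z gives 10>0]
(A,Q,X): not NE [P1→C gives 6>5; P2→S gives 8>4; P3→Y gives 8>0]
(A,Q,Y): not NE [P1→B gives 5>2]
(A,Q,Z): not NE [P1→C gives 7>1; P3→Y gives 8>0]
(A,Q,W): not NE [P1→C gives 11>6; P3→Y gives 8>2]
(A,R,X): not NE [P1→C gives 9>8; P2→S gives 8>3; P3→Y gives 6>3]
(A,R,Y): not NE [P1→C gives 9>6; P2→Q gives 7>2]
(A,R,Z): not NE [P2→Q gives 9>7; P3→Y gives 6>5]
(A,R,W): not NE [P1→B gives 8>2; P2→Q gives 7>3; P3→Y gives 6>4]
(A,S,X): not NE [P1→C gives 7>4; P3→Y gives 6>3]
(A,S,Y): not NE [P1→B gives 5>4; P2→Q gives 7>3]
(A,S,Z): not NE [P1→B gives 11>2; P2→Q gives 9>3; P3→Y gives 6>1]
(A,S,W): not NE [P1→B gives 6>2; P2→Q gives 7>2; P3→Y gives 6>0]
(B,P,X): not NE [P1→C gives 7>2; P2→S gives 8>5; P3→Z gives 8>7]
(B,P,Y): not NE [P2→S gives 9>1; P3→Z gives 8>4]
(B,P,Z): not NE [P1→A gives 4>1; P2→Q gives 8>3]
(B,P,W): not NE [P1→A gives 8>5; P2→S gives 6>1; P3→Z gives 8>7]
(B,Q,X): not NE [P1→C gives 6>4; P2→S gives 8>1; P3→W gives 7>2]
(B,Q,Y): not NE [P3→W gives 7>1]
(B,Q,Z): not NE [P1→C gives 7>0; P3→W gives 7>6]
(B,Q,W): not NE [P1→C gives 11>9]
(B,R,X): not NE [P1→C gives 9>6; P2→S gives 8>4; P3→Z gives 9>5]
(B,R,Y): not NE [P1→C gives 9>6; P2→S gives 9>0; P3→Z gives 9>5]
(B,R,Z): not NE [P1→C gives 9>7; P2→Q gives 8>2]
(B,R,W): not NE [P2→S gives 6>0; P3→Z gives 9>8]
(B,S,X): not NE [P1→C gives 7>6]
(B,S,Y): not NE [P3→X gives 9>4]
(B,S,Z): not NE [P2→Q gives 8>0; P3→X gives 9>7]
(B,S,W): not NE [P3→X gives 9>3]
(C,P,X): not NE [P3→Z gives 7>4]
(C,P,Y): not NE [P1→B gives 2>1; P2→R gives 9>4; P3→Z gives 7>3]
(C,P,Z): not NE [P1→A gives 4>3; P2→S gives 7>5]
(C,P,W): not NE [P1→A gives 8>6; P2→R gives 8>4; P3→Z gives 7>6]
(C,Q,X): not NE [P2→P gives 9>1; P3→Z gives 4>3]
(C,Q,Y): not NE [P1→B gives 5>3; P2→R gives 9>6; P3→Z gives 4>0]
(C,Q,Z): not NE [P2→S gives 7>0]
(C,Q,W): not NE [P3→Z gives 4>2]
(C,R,X): not NE [P2→P gives 9>4; P3→Y gives 10>9]
(C,R,Y): NE
(C,R,Z): not NE [P3→Y gives 10>7]
(C,R,W): not NE [P1→B gives 8>7; P3→Y gives 10>8]
(C,S,X): not NE [P2→P gives 9>2; P3→Z gives 9>2]
(C,S,Y): not NE [P1→B gives 5>4; P2→R gives 9>8; P3→Z gives 9>6]
(C,S,Z): not NE [P1→B gives 11>9]
(C,S,W): not NE [P1→B gives 6>3; P2→R gives 8>4; P3→Z gives 9>5]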